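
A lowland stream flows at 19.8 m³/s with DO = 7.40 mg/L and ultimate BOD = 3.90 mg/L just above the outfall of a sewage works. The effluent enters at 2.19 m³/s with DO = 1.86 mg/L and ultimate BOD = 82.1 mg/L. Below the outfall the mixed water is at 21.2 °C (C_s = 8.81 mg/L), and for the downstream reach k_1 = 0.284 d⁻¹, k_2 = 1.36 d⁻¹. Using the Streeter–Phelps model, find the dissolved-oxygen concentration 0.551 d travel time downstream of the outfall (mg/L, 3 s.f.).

DO ≈ 6.70 mg/L

Mixed DO = (19.8×7.40 + 2.19×1.86)/(19.8+2.19) = 150.6/21.99 = 6.848 mg/L.
Mixed L₀ = (19.8×3.90 + 2.19×82.1)/(21.99) = 257.0/21.99 = 11.69 mg/L.
Initial deficit D₀ = C_s − DO₀ = 8.81 − 6.848 = 1.962 mg/L.
D(0.551) = [0.284×11.69/(1.36−0.284)](e^(−0.284×0.551) − e^(−1.36×0.551)) + 1.962 e^(−1.36×0.551)
= 3.085 × (0.8551 − 0.4727) + 1.962 × 0.4727 = 2.107 mg/L.
DO = 8.81 − 2.107 = 6.703 mg/L.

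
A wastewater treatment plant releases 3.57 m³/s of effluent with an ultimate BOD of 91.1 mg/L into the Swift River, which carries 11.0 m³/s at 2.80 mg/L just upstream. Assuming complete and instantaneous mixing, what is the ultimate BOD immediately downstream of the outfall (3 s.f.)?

Flow-weighted mixing: C = (Q_r C_r + Q_w C_w)/(Q_r + Q_w)
= (11.0×2.80 + 3.57×91.1)/(11.0 + 3.57) = 356.0/14.57 = 24.44 mg/L.

24.4 mg/L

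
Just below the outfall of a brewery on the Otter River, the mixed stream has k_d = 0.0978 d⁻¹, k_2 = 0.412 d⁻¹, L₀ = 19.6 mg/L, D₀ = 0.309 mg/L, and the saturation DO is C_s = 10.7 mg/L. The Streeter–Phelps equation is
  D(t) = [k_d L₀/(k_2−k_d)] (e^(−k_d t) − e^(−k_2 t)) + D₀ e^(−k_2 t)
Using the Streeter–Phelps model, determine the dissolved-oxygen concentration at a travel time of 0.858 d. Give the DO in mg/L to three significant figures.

DO ≈ 9.16 mg/L

k_d L₀/(k_2−k_d) = 0.0978×19.6/(0.412−0.0978) = 1.917/0.3142 = 6.101 mg/L.
e^(−k_d t) = e^(−0.0978×0.8580) = 0.9195; e^(−k_2 t) = e^(−0.412×0.8580) = 0.7022.
D = 6.101 × (0.9195 − 0.7022) + 0.309 × 0.7022 = 1.326 + 0.2170 = 1.543 mg/L.
DO = C_s − D = 10.7 − 1.543 = 9.157 mg/L.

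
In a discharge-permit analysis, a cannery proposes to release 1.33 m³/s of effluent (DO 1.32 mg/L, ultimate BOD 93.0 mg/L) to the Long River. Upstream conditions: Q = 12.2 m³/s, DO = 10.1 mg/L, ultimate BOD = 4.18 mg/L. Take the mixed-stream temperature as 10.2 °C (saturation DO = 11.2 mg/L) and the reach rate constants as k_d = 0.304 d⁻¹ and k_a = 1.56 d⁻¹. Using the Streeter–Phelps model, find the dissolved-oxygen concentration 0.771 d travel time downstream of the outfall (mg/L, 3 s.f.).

DO ≈ 9.08 mg/L

Mixed DO = (12.2×10.1 + 1.33×1.32)/(12.2+1.33) = 125.0/13.53 = 9.237 mg/L.
Mixed L₀ = (12.2×4.18 + 1.33×93.0)/(13.53) = 174.7/13.53 = 12.91 mg/L.
Initial deficit D₀ = C_s − DO₀ = 11.2 − 9.237 = 1.963 mg/L.
D(0.771) = [0.304×12.91/(1.56−0.304)](e^(−0.304×0.771) − e^(−1.56×0.771)) + 1.963 e^(−1.56×0.771)
= 3.125 × (0.7911 − 0.3004) + 1.963 × 0.3004 = 2.123 mg/L.
DO = 11.2 − 2.123 = 9.077 mg/L.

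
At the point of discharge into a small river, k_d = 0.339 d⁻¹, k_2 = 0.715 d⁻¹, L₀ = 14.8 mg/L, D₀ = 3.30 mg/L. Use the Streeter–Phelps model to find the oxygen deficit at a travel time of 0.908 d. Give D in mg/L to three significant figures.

k_d L₀/(k_2−k_d) = 0.339×14.8/(0.715−0.339) = 5.017/0.3760 = 13.34 mg/L.
e^(−k_d t) = e^(−0.339×0.9080) = 0.7351; e^(−k_2 t) = e^(−0.715×0.9080) = 0.5225.
D = 13.34 × (0.7351 − 0.5225) + 3.30 × 0.5225 = 2.837 + 1.724 = 4.561 mg/L.

D ≈ 4.56 mg/L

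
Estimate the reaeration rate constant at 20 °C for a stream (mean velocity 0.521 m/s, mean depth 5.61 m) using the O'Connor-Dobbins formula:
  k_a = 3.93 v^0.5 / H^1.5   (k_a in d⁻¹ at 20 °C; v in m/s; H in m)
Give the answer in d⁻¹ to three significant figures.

k_a ≈ 0.213 d⁻¹

k_a = 3.93 × 0.521^0.5 / 5.61^1.5 = 3.93 × 0.7218 / 13.29 = 0.2135 d⁻¹.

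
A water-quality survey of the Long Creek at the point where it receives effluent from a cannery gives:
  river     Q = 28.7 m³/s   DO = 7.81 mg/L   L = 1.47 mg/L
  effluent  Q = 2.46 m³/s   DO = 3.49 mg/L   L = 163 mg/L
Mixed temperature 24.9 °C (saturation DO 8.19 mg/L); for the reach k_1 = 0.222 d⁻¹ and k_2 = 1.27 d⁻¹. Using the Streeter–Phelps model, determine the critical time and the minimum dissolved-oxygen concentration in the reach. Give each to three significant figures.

Mixed DO = (28.7×7.81 + 2.46×3.49)/(28.7+2.46) = 232.7/31.16 = 7.469 mg/L.
Mixed L₀ = (28.7×1.47 + 2.46×163)/(31.16) = 443.2/31.16 = 14.22 mg/L.
Initial deficit D₀ = C_s − DO₀ = 8.19 − 7.469 = 0.7211 mg/L.
t_c = (1/1.048) ln[(1.27/0.222)(1 − 0.7211×1.048/(0.222×14.22))] = 0.9542 × ln(4.352) = 1.403 d.
D_c = (0.222/1.27) × 14.22 × e^(−0.222×1.403) = 0.1748 × 14.22 × 0.7323 = 1.821 mg/L.
Minimum DO = 8.19 − 1.821 = 6.369 mg/L.

t_c ≈ 1.40 d; minimum DO ≈ 6.37 mg/L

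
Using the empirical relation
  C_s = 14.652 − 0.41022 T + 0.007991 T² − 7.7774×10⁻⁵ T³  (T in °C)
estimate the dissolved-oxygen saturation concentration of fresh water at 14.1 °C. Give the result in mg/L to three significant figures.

C_s = 14.652 − 0.41022×14.1 + 0.007991×14.1² − 7.7774×10⁻⁵×14.1³ = 10.24 mg/L.

C_s ≈ 10.2 mg/L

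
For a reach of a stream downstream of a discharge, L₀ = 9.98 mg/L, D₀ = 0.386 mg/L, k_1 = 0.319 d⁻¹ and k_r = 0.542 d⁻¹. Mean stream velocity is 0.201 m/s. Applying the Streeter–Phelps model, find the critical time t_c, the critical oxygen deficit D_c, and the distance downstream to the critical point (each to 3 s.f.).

t_c ≈ 2.25 d; D_c ≈ 2.86 mg/L; x_c ≈ 39.1 km

t_c = [1/(k_r−k_1)] ln[(k_r/k_1)(1 − D₀(k_r−k_1)/(k_1 L₀))]
= [1/(0.542−0.319)] ln[(0.542/0.319)(1 − 0.386×0.2230/(0.319×9.98))]
= (1/0.2230) ln[1.699 × 0.9730] = 4.484 × ln(1.653) = 4.484 × 0.5027 = 2.254 d.
L(t_c) = L₀ e^(−k_1 t_c) = 9.98 × 0.4872 = 4.862 mg/L, and at the critical point k_r D_c = k_1 L, so D_c = (0.319/0.542) × 4.862 = 2.862 mg/L.
x_c = v t_c = 0.201 m/s × 2.254 d × 86400 s/d = 39150 m ≈ 39.1 km.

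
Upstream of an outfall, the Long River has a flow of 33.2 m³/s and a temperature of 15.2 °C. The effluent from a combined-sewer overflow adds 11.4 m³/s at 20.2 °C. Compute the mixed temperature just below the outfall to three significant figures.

Flow-weighted mixing: C = (Q_r C_r + Q_w C_w)/(Q_r + Q_w)
= (33.2×15.2 + 11.4×20.2)/(33.2 + 11.4) = 734.9/44.60 = 16.48 °C.

16.5 °C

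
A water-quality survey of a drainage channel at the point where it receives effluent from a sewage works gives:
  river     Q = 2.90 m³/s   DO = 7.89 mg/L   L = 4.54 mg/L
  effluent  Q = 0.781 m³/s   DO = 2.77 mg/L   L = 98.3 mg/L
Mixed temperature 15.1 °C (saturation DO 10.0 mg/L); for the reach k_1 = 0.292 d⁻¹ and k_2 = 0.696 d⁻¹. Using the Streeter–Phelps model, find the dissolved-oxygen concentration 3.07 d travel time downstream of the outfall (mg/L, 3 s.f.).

DO ≈ 4.50 mg/L

Mixed DO = (2.90×7.89 + 0.781×2.77)/(2.90+0.781) = 25.04/3.681 = 6.804 mg/L.
Mixed L₀ = (2.90×4.54 + 0.781×98.3)/(3.681) = 89.94/3.681 = 24.43 mg/L.
Initial deficit D₀ = C_s − DO₀ = 10.0 − 6.804 = 3.196 mg/L.
D(3.07) = [0.292×24.43/(0.696−0.292)](e^(−0.292×3.07) − e^(−0.696×3.07)) + 3.196 e^(−0.696×3.07)
= 17.66 × (0.4080 − 0.1180) + 3.196 × 0.1180 = 5.498 mg/L.
DO = 10.0 − 5.498 = 4.502 mg/L.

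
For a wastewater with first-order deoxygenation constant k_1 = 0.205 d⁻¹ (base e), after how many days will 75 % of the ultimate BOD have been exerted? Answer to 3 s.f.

t ≈ 6.76 d

y/L₀ = 1 − e^(−k_1 t) = 0.75 ⇒ e^(−k_1 t) = 0.250
t = −ln(0.250) / 0.205 = 1.386 / 0.205 = 6.762 d.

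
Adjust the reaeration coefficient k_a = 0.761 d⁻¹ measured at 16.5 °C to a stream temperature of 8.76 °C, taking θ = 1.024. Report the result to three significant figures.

k_a ≈ 0.633 d⁻¹

k_a(T₂) = k_a(T₁) · θ^(T₂−T₁) = 0.761 × 1.024^(8.76−16.5)
= 0.761 × 1.024^-7.74 = 0.761 × 0.8323 = 0.6334 d⁻¹.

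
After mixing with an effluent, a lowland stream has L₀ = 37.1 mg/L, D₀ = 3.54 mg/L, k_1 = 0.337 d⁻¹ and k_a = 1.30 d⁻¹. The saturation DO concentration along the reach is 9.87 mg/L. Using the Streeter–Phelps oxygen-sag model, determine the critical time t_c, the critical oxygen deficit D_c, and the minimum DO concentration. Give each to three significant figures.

t_c ≈ 1.07 d; D_c ≈ 6.70 mg/L; min DO ≈ 3.17 mg/L

At the critical point dD/dt = 0, so k_1 L₀ e^(−k_1 t) = k_a D. Substituting D(t) from the Streeter–Phelps equation and solving for t gives
t_c = ln[(k_a/k_1)(1 − D₀(k_a−k_1)/(k_1 L₀))] / (k_a−k_1).
Here k_a−k_1 = 0.9630 d⁻¹ and 1 − D₀(k_a−k_1)/(k_1 L₀) = 1 − 3.54×0.9630/(0.337×37.1) = 0.7273, so
t_c = ln(3.858 × 0.7273) / 0.9630 = 1.032 / 0.9630 = 1.071 d.
L(t_c) = L₀ e^(−k_1 t_c) = 37.1 × 0.6970 = 25.86 mg/L, and at the critical point k_a D_c = k_1 L, so D_c = (0.337/1.30) × 25.86 = 6.703 mg/L.
Minimum DO = C_s − D_c = 9.87 − 6.703 = 3.167 mg/L.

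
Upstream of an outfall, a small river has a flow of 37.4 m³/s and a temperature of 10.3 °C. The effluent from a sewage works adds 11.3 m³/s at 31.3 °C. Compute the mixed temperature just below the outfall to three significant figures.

Flow-weighted mixing: C = (Q_r C_r + Q_w C_w)/(Q_r + Q_w)
= (37.4×10.3 + 11.3×31.3)/(37.4 + 11.3) = 738.9/48.70 = 15.17 °C.

15.2 °C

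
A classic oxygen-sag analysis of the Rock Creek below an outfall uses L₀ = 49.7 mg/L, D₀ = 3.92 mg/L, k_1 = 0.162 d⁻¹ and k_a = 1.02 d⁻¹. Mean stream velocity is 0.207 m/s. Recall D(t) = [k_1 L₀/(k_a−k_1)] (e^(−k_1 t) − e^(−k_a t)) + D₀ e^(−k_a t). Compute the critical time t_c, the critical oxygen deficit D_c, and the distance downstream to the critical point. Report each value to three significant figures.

t_c ≈ 1.51 d; D_c ≈ 6.18 mg/L; x_c ≈ 27.1 km

t_c = [1/(k_a−k_1)] ln[(k_a/k_1)(1 − D₀(k_a−k_1)/(k_1 L₀))]
= [1/(1.02−0.162)] ln[(1.02/0.162)(1 − 3.92×0.8580/(0.162×49.7))]
= (1/0.8580) ln[6.296 × 0.5823] = 1.166 × ln(3.666) = 1.166 × 1.299 = 1.514 d.
D_c = (k_1/k_a) L₀ e^(−k_1 t_c) = (0.162/1.02) × 49.7 × e^(−0.162×1.514) = 0.1588 × 49.7 × 0.7825 = 6.177 mg/L.
x_c = v t_c = 0.207 m/s × 1.514 d × 86400 s/d = 27080 m ≈ 27.1 km.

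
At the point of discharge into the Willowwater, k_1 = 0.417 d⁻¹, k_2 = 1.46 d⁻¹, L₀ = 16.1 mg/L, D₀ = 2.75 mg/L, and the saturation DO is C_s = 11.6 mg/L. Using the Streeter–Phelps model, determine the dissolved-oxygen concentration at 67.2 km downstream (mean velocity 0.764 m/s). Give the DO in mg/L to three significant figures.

Travel time t = x/v = 67.2 km / (0.764 m/s) = 67200 m / 0.764 m/s = 87960 s = 1.018 d.
k_1 L₀/(k_2−k_1) = 0.417×16.1/(1.46−0.417) = 6.714/1.043 = 6.437 mg/L.
e^(−k_1 t) = e^(−0.417×1.018) = 0.6541; e^(−k_2 t) = e^(−1.46×1.018) = 0.2262.
D = 6.437 × (0.6541 − 0.2262) + 2.75 × 0.2262 = 2.754 + 0.6221 = 3.376 mg/L.
DO = C_s − D = 11.6 − 3.376 = 8.224 mg/L.

DO ≈ 8.22 mg/L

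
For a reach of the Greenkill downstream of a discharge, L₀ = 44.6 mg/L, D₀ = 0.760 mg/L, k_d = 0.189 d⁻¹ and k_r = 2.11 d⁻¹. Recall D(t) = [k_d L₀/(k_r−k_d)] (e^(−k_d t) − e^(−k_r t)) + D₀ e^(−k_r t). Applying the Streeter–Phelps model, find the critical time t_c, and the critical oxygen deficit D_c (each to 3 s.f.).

t_c ≈ 1.16 d; D_c ≈ 3.21 mg/L

At the critical point dD/dt = 0, so k_d L₀ e^(−k_d t) = k_r D. Substituting D(t) from the Streeter–Phelps equation and solving for t gives
t_c = ln[(k_r/k_d)(1 − D₀(k_r−k_d)/(k_d L₀))] / (k_r−k_d).
Here k_r−k_d = 1.921 d⁻¹ and 1 − D₀(k_r−k_d)/(k_d L₀) = 1 − 0.760×1.921/(0.189×44.6) = 0.8268, so
t_c = ln(11.16 × 0.8268) / 1.921 = 2.223 / 1.921 = 1.157 d.
D_c = (k_d/k_r) L₀ e^(−k_d t_c) = (0.189/2.11) × 44.6 × e^(−0.189×1.157) = 0.08957 × 44.6 × 0.8036 = 3.210 mg/L.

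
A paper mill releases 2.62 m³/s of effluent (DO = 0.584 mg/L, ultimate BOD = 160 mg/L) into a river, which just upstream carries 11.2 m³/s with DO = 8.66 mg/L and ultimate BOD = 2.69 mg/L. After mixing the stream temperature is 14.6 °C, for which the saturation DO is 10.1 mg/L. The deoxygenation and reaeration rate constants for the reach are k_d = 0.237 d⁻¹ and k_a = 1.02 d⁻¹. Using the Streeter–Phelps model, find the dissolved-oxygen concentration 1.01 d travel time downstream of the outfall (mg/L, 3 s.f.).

Mixed DO = (11.2×8.66 + 2.62×0.584)/(11.2+2.62) = 98.52/13.82 = 7.129 mg/L.
Mixed L₀ = (11.2×2.69 + 2.62×160)/(13.82) = 449.3/13.82 = 32.51 mg/L.
Initial deficit D₀ = C_s − DO₀ = 10.1 − 7.129 = 2.971 mg/L.
D(1.01) = [0.237×32.51/(1.02−0.237)](e^(−0.237×1.01) − e^(−1.02×1.01)) + 2.971 e^(−1.02×1.01)
= 9.841 × (0.7871 − 0.3569) + 2.971 × 0.3569 = 5.294 mg/L.
DO = 10.1 − 5.294 = 4.806 mg/L.

DO ≈ 4.81 mg/L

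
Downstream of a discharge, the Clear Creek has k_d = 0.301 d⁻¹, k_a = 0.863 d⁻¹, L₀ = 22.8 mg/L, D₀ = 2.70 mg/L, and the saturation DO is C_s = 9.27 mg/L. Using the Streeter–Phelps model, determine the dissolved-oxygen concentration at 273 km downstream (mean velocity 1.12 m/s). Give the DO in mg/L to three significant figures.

Travel time t = x/v = 273 km / (1.12 m/s) = 273000 m / 1.12 m/s = 243700 s = 2.821 d.
k_d L₀/(k_a−k_d) = 0.301×22.8/(0.863−0.301) = 6.863/0.5620 = 12.21 mg/L.
e^(−k_d t) = e^(−0.301×2.821) = 0.4278; e^(−k_a t) = e^(−0.863×2.821) = 0.08763.
D = 12.21 × (0.4278 − 0.08763) + 2.70 × 0.08763 = 4.154 + 0.2366 = 4.390 mg/L.
DO = C_s − D = 9.27 − 4.390 = 4.880 mg/L.

DO ≈ 4.88 mg/L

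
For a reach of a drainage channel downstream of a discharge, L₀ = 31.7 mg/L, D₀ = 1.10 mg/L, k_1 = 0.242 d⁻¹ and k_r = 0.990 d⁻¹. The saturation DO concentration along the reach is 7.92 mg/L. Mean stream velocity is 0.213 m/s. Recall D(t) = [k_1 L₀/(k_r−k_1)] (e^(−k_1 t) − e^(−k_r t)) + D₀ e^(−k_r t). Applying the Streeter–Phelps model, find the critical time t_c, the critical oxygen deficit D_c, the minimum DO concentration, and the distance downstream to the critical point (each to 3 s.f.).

t_c ≈ 1.73 d; D_c ≈ 5.10 mg/L; min DO ≈ 2.82 mg/L; x_c ≈ 31.9 km

At the critical point dD/dt = 0, so k_1 L₀ e^(−k_1 t) = k_r D. Substituting D(t) from the Streeter–Phelps equation and solving for t gives
t_c = ln[(k_r/k_1)(1 − D₀(k_r−k_1)/(k_1 L₀))] / (k_r−k_1).
Here k_r−k_1 = 0.7480 d⁻¹ and 1 − D₀(k_r−k_1)/(k_1 L₀) = 1 − 1.10×0.7480/(0.242×31.7) = 0.8927, so
t_c = ln(4.091 × 0.8927) / 0.7480 = 1.295 / 0.7480 = 1.732 d.
L(t_c) = L₀ e^(−k_1 t_c) = 31.7 × 0.6577 = 20.85 mg/L, and at the critical point k_r D_c = k_1 L, so D_c = (0.242/0.990) × 20.85 = 5.096 mg/L.
Minimum DO = C_s − D_c = 7.92 − 5.096 = 2.824 mg/L.
x_c = v t_c = 0.213 m/s × 1.732 d × 86400 s/d = 31870 m ≈ 31.9 km.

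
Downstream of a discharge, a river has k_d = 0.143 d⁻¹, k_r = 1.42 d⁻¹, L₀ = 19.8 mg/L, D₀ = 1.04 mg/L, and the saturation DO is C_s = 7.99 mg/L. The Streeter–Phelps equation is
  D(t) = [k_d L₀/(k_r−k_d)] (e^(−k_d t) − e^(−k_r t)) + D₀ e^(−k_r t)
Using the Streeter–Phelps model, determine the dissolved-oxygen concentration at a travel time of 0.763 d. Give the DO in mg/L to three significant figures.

k_d L₀/(k_r−k_d) = 0.143×19.8/(1.42−0.143) = 2.831/1.277 = 2.217 mg/L.
e^(−k_d t) = e^(−0.143×0.7630) = 0.8966; e^(−k_r t) = e^(−1.42×0.7630) = 0.3384.
D = 2.217 × (0.8966 − 0.3384) + 1.04 × 0.3384 = 1.238 + 0.3520 = 1.590 mg/L.
DO = C_s − D = 7.99 − 1.590 = 6.400 mg/L.

DO ≈ 6.40 mg/L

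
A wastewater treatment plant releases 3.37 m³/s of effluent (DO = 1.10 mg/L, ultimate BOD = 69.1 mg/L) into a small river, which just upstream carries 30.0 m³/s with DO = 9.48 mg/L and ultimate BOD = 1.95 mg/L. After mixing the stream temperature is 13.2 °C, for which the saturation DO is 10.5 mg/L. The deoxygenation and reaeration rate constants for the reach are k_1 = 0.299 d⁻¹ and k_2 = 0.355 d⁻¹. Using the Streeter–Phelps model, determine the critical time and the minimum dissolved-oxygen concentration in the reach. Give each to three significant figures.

Mixed DO = (30.0×9.48 + 3.37×1.10)/(30.0+3.37) = 288.1/33.37 = 8.634 mg/L.
Mixed L₀ = (30.0×1.95 + 3.37×69.1)/(33.37) = 291.4/33.37 = 8.731 mg/L.
Initial deficit D₀ = C_s − DO₀ = 10.5 − 8.634 = 1.866 mg/L.
t_c = (1/0.05600) ln[(0.355/0.299)(1 − 1.866×0.05600/(0.299×8.731))] = 17.86 × ln(1.140) = 2.336 d.
D_c = (0.299/0.355) × 8.731 × e^(−0.299×2.336) = 0.8423 × 8.731 × 0.4973 = 3.657 mg/L.
Minimum DO = 10.5 − 3.657 = 6.843 mg/L.

t_c ≈ 2.34 d; minimum DO ≈ 6.84 mg/L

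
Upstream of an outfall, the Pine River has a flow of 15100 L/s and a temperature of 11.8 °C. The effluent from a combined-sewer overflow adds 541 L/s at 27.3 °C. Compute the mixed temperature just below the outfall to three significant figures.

Flow-weighted mixing: C = (Q_r C_r + Q_w C_w)/(Q_r + Q_w)
= (15100×11.8 + 541×27.3)/(15100 + 541) = 192900/15640 = 12.34 °C.

12.3 °C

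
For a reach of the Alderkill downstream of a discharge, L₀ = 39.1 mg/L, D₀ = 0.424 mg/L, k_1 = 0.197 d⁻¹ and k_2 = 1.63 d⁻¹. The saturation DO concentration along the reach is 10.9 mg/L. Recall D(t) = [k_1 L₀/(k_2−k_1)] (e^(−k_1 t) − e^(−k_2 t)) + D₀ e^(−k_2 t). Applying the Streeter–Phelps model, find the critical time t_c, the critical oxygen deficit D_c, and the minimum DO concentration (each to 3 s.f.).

t_c ≈ 1.42 d; D_c ≈ 3.57 mg/L; min DO ≈ 7.33 mg/L

t_c = [1/(k_2−k_1)] ln[(k_2/k_1)(1 − D₀(k_2−k_1)/(k_1 L₀))]
= [1/(1.63−0.197)] ln[(1.63/0.197)(1 − 0.424×1.433/(0.197×39.1))]
= (1/1.433) ln[8.274 × 0.9211] = 0.6978 × ln(7.621) = 0.6978 × 2.031 = 1.417 d.
L(t_c) = L₀ e^(−k_1 t_c) = 39.1 × 0.7564 = 29.57 mg/L, and at the critical point k_2 D_c = k_1 L, so D_c = (0.197/1.63) × 29.57 = 3.574 mg/L.
Minimum DO = C_s − D_c = 10.9 − 3.574 = 7.326 mg/L.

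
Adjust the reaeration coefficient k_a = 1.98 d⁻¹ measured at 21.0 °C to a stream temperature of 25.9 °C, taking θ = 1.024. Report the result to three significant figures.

k_a ≈ 2.22 d⁻¹

k_a(T₂) = k_a(T₁) · θ^(T₂−T₁) = 1.98 × 1.024^(25.9−21.0)
= 1.98 × 1.024^4.90 = 1.98 × 1.123 = 2.224 d⁻¹.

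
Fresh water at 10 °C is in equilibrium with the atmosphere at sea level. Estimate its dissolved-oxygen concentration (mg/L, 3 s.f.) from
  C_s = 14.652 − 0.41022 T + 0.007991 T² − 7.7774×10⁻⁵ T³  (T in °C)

C_s = 14.652 − 0.41022×10 + 0.007991×10² − 7.7774×10⁻⁵×10³ = 11.27 mg/L.

C_s ≈ 11.3 mg/L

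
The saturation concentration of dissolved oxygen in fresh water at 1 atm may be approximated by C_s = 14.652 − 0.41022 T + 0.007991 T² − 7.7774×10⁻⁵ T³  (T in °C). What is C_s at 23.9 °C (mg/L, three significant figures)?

C_s ≈ 8.35 mg/L

C_s = 14.652 − 0.41022×23.9 + 0.007991×23.9² − 7.7774×10⁻⁵×23.9³ = 8.351 mg/L.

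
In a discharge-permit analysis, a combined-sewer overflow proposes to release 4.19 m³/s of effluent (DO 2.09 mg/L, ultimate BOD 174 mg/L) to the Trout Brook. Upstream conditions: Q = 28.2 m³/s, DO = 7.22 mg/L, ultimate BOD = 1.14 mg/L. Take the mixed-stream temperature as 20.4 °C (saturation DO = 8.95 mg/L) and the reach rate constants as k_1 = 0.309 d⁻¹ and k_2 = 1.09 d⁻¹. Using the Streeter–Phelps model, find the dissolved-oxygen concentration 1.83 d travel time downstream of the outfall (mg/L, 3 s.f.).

DO ≈ 4.61 mg/L

Mixed DO = (28.2×7.22 + 4.19×2.09)/(28.2+4.19) = 212.4/32.39 = 6.556 mg/L.
Mixed L₀ = (28.2×1.14 + 4.19×174)/(32.39) = 761.2/32.39 = 23.50 mg/L.
Initial deficit D₀ = C_s − DO₀ = 8.95 − 6.556 = 2.394 mg/L.
D(1.83) = [0.309×23.50/(1.09−0.309)](e^(−0.309×1.83) − e^(−1.09×1.83)) + 2.394 e^(−1.09×1.83)
= 9.298 × (0.5681 − 0.1361) + 2.394 × 0.1361 = 4.343 mg/L.
DO = 8.95 − 4.343 = 4.607 mg/L.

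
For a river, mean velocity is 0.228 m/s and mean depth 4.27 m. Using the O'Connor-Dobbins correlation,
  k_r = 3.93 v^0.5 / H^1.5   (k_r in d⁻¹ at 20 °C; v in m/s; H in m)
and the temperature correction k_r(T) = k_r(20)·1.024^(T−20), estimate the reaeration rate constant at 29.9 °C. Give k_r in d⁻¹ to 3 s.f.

k_r ≈ 0.269 d⁻¹

k_r(20) = 3.93 × 0.228^0.5 / 4.27^1.5 = 3.93 × 0.4775 / 8.824 = 0.2127 d⁻¹.
k_r(29.9) = 0.2127 × 1.024^(29.9−20) = 0.2127 × 1.265 = 0.2690 d⁻¹.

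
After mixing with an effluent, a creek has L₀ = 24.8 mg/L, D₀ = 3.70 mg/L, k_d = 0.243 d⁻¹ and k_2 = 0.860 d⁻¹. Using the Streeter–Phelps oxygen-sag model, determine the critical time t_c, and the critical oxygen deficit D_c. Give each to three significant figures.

With k_2/k_d = 3.539 and 1 − D₀(k_2−k_d)/(k_d L₀) = 0.6212,
t_c = ln(3.539 × 0.6212) / (0.860 − 0.243) = ln(2.198) / 0.6170 = 0.7877/0.6170 = 1.277 d.
D_c = (k_d/k_2) L₀ e^(−k_d t_c) = (0.243/0.860) × 24.8 × e^(−0.243×1.277) = 0.2826 × 24.8 × 0.7333 = 5.138 mg/L.

t_c ≈ 1.28 d; D_c ≈ 5.14 mg/L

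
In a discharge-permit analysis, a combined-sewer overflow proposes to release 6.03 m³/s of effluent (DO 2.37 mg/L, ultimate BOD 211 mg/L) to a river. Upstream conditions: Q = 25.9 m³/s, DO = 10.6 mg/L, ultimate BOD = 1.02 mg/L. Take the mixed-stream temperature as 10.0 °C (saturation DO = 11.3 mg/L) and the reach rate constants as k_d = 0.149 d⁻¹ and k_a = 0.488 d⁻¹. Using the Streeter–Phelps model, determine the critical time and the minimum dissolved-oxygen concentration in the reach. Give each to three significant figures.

t_c ≈ 3.10 d; minimum DO ≈ 3.48 mg/L

Mixed DO = (25.9×10.6 + 6.03×2.37)/(25.9+6.03) = 288.8/31.93 = 9.046 mg/L.
Mixed L₀ = (25.9×1.02 + 6.03×211)/(31.93) = 1299/31.93 = 40.67 mg/L.
Initial deficit D₀ = C_s − DO₀ = 11.3 − 9.046 = 2.254 mg/L.
t_c = (1/0.3390) ln[(0.488/0.149)(1 − 2.254×0.3390/(0.149×40.67))] = 2.950 × ln(2.862) = 3.102 d.
D_c = (0.149/0.488) × 40.67 × e^(−0.149×3.102) = 0.3053 × 40.67 × 0.6299 = 7.823 mg/L.
Minimum DO = 11.3 − 7.823 = 3.477 mg/L.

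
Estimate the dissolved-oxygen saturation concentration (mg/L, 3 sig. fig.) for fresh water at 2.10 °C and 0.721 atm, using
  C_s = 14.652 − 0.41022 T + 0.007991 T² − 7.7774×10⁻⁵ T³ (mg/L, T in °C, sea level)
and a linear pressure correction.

At sea level: C_s = 14.652 − 0.41022×2.10 + 0.007991×2.10² − 7.7774×10⁻⁵×2.10³ = 13.83 mg/L.
Pressure correction: C_s' = 13.83 × 0.721 = 9.968 mg/L.

C_s ≈ 9.97 mg/L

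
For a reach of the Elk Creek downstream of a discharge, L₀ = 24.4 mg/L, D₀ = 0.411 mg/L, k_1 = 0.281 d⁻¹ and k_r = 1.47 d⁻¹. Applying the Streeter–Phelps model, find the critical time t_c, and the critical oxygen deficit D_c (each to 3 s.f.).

t_c ≈ 1.33 d; D_c ≈ 3.21 mg/L

With k_r/k_1 = 5.231 and 1 − D₀(k_r−k_1)/(k_1 L₀) = 0.9287,
t_c = ln(5.231 × 0.9287) / (1.47 − 0.281) = ln(4.858) / 1.189 = 1.581/1.189 = 1.329 d.
D_c = (k_1/k_r) L₀ e^(−k_1 t_c) = (0.281/1.47) × 24.4 × e^(−0.281×1.329) = 0.1912 × 24.4 × 0.6883 = 3.210 mg/L.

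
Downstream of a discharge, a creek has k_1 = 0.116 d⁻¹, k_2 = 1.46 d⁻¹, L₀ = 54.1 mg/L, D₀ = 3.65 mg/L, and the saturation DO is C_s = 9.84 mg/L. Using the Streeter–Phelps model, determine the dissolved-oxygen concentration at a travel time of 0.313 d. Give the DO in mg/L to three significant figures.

k_1 L₀/(k_2−k_1) = 0.116×54.1/(1.46−0.116) = 6.276/1.344 = 4.669 mg/L.
e^(−k_1 t) = e^(−0.116×0.3130) = 0.9643; e^(−k_2 t) = e^(−1.46×0.3130) = 0.6332.
D = 4.669 × (0.9643 − 0.6332) + 3.65 × 0.6332 = 1.546 + 2.311 = 3.857 mg/L.
DO = C_s − D = 9.84 − 3.857 = 5.983 mg/L.

DO ≈ 5.98 mg/L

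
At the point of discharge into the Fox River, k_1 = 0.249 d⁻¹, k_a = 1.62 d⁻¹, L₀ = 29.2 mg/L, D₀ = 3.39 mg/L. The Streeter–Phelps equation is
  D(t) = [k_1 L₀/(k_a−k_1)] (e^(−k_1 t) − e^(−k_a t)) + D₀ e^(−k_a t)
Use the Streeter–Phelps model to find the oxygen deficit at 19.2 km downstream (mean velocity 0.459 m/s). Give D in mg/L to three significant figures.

D ≈ 3.83 mg/L

Travel time t = x/v = 19.2 km / (0.459 m/s) = 19200 m / 0.459 m/s = 41830 s = 0.4841 d.
k_1 L₀/(k_a−k_1) = 0.249×29.2/(1.62−0.249) = 7.271/1.371 = 5.303 mg/L.
e^(−k_1 t) = e^(−0.249×0.4841) = 0.8864; e^(−k_a t) = e^(−1.62×0.4841) = 0.4564.
D = 5.303 × (0.8864 − 0.4564) + 3.39 × 0.4564 = 2.280 + 1.547 = 3.828 mg/L.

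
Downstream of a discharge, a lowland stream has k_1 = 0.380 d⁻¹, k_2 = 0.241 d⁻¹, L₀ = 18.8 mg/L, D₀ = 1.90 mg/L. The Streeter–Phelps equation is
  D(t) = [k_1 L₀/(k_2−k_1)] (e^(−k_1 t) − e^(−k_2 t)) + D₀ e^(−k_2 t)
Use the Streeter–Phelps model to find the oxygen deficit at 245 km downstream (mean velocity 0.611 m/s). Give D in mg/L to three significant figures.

D ≈ 8.60 mg/L

Travel time t = x/v = 245 km / (0.611 m/s) = 245000 m / 0.611 m/s = 401000 s = 4.641 d.
k_1 L₀/(k_2−k_1) = 0.380×18.8/(0.241−0.380) = 7.144/-0.1390 = -51.40 mg/L.
e^(−k_1 t) = e^(−0.380×4.641) = 0.1714; e^(−k_2 t) = e^(−0.241×4.641) = 0.3268.
D = -51.40 × (0.1714 − 0.3268) + 1.90 × 0.3268 = 7.984 + 0.6209 = 8.605 mg/L.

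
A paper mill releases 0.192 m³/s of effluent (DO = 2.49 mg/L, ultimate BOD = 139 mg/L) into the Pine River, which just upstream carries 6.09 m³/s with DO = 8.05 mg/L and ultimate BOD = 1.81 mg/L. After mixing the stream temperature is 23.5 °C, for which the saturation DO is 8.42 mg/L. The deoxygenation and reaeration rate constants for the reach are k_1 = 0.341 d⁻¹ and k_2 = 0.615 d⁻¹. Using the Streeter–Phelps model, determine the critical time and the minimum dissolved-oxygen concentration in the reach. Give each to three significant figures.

Mixed DO = (6.09×8.05 + 0.192×2.49)/(6.09+0.192) = 49.50/6.282 = 7.880 mg/L.
Mixed L₀ = (6.09×1.81 + 0.192×139)/(6.282) = 37.71/6.282 = 6.003 mg/L.
Initial deficit D₀ = C_s − DO₀ = 8.42 − 7.880 = 0.5399 mg/L.
t_c = (1/0.2740) ln[(0.615/0.341)(1 − 0.5399×0.2740/(0.341×6.003))] = 3.650 × ln(1.673) = 1.879 d.
D_c = (0.341/0.615) × 6.003 × e^(−0.341×1.879) = 0.5545 × 6.003 × 0.5270 = 1.754 mg/L.
Minimum DO = 8.42 − 1.754 = 6.666 mg/L.

t_c ≈ 1.88 d; minimum DO ≈ 6.67 mg/L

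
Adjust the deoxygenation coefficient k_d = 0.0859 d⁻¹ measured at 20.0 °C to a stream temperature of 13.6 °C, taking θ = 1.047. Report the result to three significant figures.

k_d ≈ 0.0640 d⁻¹

k_d(T₂) = k_d(T₁) · θ^(T₂−T₁) = 0.0859 × 1.047^(13.6−20.0)
= 0.0859 × 1.047^-6.40 = 0.0859 × 0.7453 = 0.06402 d⁻¹.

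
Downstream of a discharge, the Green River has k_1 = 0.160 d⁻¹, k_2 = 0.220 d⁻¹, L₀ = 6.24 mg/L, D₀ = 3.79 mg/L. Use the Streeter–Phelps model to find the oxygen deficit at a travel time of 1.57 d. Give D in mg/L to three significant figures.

k_1 L₀/(k_2−k_1) = 0.160×6.24/(0.220−0.160) = 0.9984/0.06000 = 16.64 mg/L.
e^(−k_1 t) = e^(−0.160×1.570) = 0.7779; e^(−k_2 t) = e^(−0.220×1.570) = 0.7079.
D = 16.64 × (0.7779 − 0.7079) + 3.79 × 0.7079 = 1.164 + 2.683 = 3.847 mg/L.

D ≈ 3.85 mg/L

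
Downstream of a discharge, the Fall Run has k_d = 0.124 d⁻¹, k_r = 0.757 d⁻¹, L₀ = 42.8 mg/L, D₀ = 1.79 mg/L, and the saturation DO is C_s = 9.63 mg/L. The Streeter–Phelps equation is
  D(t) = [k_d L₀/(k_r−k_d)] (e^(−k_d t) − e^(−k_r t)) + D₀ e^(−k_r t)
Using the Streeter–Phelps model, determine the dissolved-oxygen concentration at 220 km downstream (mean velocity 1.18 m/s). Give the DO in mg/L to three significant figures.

DO ≈ 4.50 mg/L

Travel time t = x/v = 220 km / (1.18 m/s) = 220000 m / 1.18 m/s = 186400 s = 2.158 d.
k_d L₀/(k_r−k_d) = 0.124×42.8/(0.757−0.124) = 5.307/0.6330 = 8.384 mg/L.
e^(−k_d t) = e^(−0.124×2.158) = 0.7652; e^(−k_r t) = e^(−0.757×2.158) = 0.1952.
D = 8.384 × (0.7652 − 0.1952) + 1.79 × 0.1952 = 4.779 + 0.3495 = 5.128 mg/L.
DO = C_s − D = 9.63 − 5.128 = 4.502 mg/L.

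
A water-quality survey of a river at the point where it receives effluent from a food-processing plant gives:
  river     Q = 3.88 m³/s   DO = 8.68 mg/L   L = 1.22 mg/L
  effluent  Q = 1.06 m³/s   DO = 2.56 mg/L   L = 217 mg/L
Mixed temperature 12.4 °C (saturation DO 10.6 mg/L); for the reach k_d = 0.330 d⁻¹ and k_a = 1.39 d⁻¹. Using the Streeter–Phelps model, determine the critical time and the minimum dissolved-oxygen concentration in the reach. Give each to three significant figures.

t_c ≈ 1.12 d; minimum DO ≈ 2.81 mg/L

Mixed DO = (3.88×8.68 + 1.06×2.56)/(3.88+1.06) = 36.39/4.940 = 7.367 mg/L.
Mixed L₀ = (3.88×1.22 + 1.06×217)/(4.940) = 234.8/4.940 = 47.52 mg/L.
Initial deficit D₀ = C_s − DO₀ = 10.6 − 7.367 = 3.233 mg/L.
t_c = (1/1.060) ln[(1.39/0.330)(1 − 3.233×1.060/(0.330×47.52))] = 0.9434 × ln(3.292) = 1.124 d.
D_c = (0.330/1.39) × 47.52 × e^(−0.330×1.124) = 0.2374 × 47.52 × 0.6901 = 7.786 mg/L.
Minimum DO = 10.6 − 7.786 = 2.814 mg/L.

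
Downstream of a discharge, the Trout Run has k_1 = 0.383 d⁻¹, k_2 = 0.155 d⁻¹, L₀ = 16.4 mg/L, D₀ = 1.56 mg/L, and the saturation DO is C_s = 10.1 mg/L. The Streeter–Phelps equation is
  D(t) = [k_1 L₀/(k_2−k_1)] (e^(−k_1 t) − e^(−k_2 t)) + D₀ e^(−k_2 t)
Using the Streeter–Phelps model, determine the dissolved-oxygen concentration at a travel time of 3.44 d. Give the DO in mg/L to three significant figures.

k_1 L₀/(k_2−k_1) = 0.383×16.4/(0.155−0.383) = 6.281/-0.2280 = -27.55 mg/L.
e^(−k_1 t) = e^(−0.383×3.440) = 0.2678; e^(−k_2 t) = e^(−0.155×3.440) = 0.5867.
D = -27.55 × (0.2678 − 0.5867) + 1.56 × 0.5867 = 8.786 + 0.9153 = 9.701 mg/L.
DO = C_s − D = 10.1 − 9.701 = 0.3986 mg/L.

DO ≈ 0.399 mg/L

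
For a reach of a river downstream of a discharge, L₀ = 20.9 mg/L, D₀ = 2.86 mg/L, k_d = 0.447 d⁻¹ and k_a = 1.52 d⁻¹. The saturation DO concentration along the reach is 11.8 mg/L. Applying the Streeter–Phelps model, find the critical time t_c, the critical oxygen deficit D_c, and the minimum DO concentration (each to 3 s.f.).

At the critical point dD/dt = 0, so k_d L₀ e^(−k_d t) = k_a D. Substituting D(t) from the Streeter–Phelps equation and solving for t gives
t_c = ln[(k_a/k_d)(1 − D₀(k_a−k_d)/(k_d L₀))] / (k_a−k_d).
Here k_a−k_d = 1.073 d⁻¹ and 1 − D₀(k_a−k_d)/(k_d L₀) = 1 − 2.86×1.073/(0.447×20.9) = 0.6715, so
t_c = ln(3.400 × 0.6715) / 1.073 = 0.8257 / 1.073 = 0.7695 d.
D_c = (k_d/k_a) L₀ e^(−k_d t_c) = (0.447/1.52) × 20.9 × e^(−0.447×0.7695) = 0.2941 × 20.9 × 0.7089 = 4.357 mg/L.
Minimum DO = C_s − D_c = 11.8 − 4.357 = 7.443 mg/L.

t_c ≈ 0.770 d; D_c ≈ 4.36 mg/L; min DO ≈ 7.44 mg/L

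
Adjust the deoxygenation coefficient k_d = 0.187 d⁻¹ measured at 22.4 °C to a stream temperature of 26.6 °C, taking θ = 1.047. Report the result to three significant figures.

k_d(T₂) = k_d(T₁) · θ^(T₂−T₁) = 0.187 × 1.047^(26.6−22.4)
= 0.187 × 1.047^4.20 = 0.187 × 1.213 = 0.2268 d⁻¹.

k_d ≈ 0.227 d⁻¹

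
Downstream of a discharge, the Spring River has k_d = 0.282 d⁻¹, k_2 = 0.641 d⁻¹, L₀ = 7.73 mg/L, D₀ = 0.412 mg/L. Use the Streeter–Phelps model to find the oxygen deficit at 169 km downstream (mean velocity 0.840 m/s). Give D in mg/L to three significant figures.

D ≈ 1.88 mg/L

Travel time t = x/v = 169 km / (0.840 m/s) = 169000 m / 0.840 m/s = 201200 s = 2.329 d.
k_d L₀/(k_2−k_d) = 0.282×7.73/(0.641−0.282) = 2.180/0.3590 = 6.072 mg/L.
e^(−k_d t) = e^(−0.282×2.329) = 0.5186; e^(−k_2 t) = e^(−0.641×2.329) = 0.2248.
D = 6.072 × (0.5186 − 0.2248) + 0.412 × 0.2248 = 1.784 + 0.09261 = 1.877 mg/L.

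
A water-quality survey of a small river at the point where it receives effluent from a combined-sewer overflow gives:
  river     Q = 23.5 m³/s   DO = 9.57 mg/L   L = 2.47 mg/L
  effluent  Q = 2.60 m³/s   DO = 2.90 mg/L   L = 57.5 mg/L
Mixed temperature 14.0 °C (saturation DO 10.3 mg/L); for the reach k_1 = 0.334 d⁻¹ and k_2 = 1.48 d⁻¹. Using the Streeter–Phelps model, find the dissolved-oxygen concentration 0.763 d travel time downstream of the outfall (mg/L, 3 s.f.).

Mixed DO = (23.5×9.57 + 2.60×2.90)/(23.5+2.60) = 232.4/26.10 = 8.906 mg/L.
Mixed L₀ = (23.5×2.47 + 2.60×57.5)/(26.10) = 207.5/26.10 = 7.952 mg/L.
Initial deficit D₀ = C_s − DO₀ = 10.3 − 8.906 = 1.394 mg/L.
D(0.763) = [0.334×7.952/(1.48−0.334)](e^(−0.334×0.763) − e^(−1.48×0.763)) + 1.394 e^(−1.48×0.763)
= 2.318 × (0.7750 − 0.3233) + 1.394 × 0.3233 = 1.498 mg/L.
DO = 10.3 − 1.498 = 8.802 mg/L.

DO ≈ 8.80 mg/L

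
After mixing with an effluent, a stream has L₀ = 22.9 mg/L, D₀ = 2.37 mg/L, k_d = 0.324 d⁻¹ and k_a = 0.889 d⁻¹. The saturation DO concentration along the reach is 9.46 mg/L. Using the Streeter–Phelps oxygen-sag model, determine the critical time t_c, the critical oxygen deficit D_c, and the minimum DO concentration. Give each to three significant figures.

t_c ≈ 1.43 d; D_c ≈ 5.24 mg/L; min DO ≈ 4.22 mg/L

t_c = [1/(k_a−k_d)] ln[(k_a/k_d)(1 − D₀(k_a−k_d)/(k_d L₀))]
= [1/(0.889−0.324)] ln[(0.889/0.324)(1 − 2.37×0.5650/(0.324×22.9))]
= (1/0.5650) ln[2.744 × 0.8195] = 1.770 × ln(2.249) = 1.770 × 0.8103 = 1.434 d.
L(t_c) = L₀ e^(−k_d t_c) = 22.9 × 0.6283 = 14.39 mg/L, and at the critical point k_a D_c = k_d L, so D_c = (0.324/0.889) × 14.39 = 5.244 mg/L.
Minimum DO = C_s − D_c = 9.46 − 5.244 = 4.216 mg/L.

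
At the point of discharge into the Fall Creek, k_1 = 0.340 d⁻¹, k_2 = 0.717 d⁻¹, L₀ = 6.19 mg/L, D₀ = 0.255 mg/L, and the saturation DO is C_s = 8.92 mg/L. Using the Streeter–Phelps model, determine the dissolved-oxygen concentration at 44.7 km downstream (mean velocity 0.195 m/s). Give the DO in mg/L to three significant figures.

Travel time t = x/v = 44.7 km / (0.195 m/s) = 44700 m / 0.195 m/s = 229200 s = 2.653 d.
k_1 L₀/(k_2−k_1) = 0.340×6.19/(0.717−0.340) = 2.105/0.3770 = 5.582 mg/L.
e^(−k_1 t) = e^(−0.340×2.653) = 0.4057; e^(−k_2 t) = e^(−0.717×2.653) = 0.1492.
D = 5.582 × (0.4057 − 0.1492) + 0.255 × 0.1492 = 1.432 + 0.03805 = 1.470 mg/L.
DO = C_s − D = 8.92 − 1.470 = 7.450 mg/L.

DO ≈ 7.45 mg/L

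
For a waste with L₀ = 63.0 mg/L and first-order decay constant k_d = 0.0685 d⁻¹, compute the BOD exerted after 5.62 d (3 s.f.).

y ≈ 20.1 mg/L

y_t = L₀(1 − e^(−k_d t)) = 63.0 × (1 − e^(−0.0685×5.62))
= 63.0 × (1 − 0.6805) = 63.0 × 0.3195 = 20.13 mg/L.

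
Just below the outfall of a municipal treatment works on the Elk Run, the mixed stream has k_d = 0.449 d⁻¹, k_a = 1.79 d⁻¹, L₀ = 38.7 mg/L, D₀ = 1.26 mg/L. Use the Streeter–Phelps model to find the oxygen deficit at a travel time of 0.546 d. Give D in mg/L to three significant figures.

k_d L₀/(k_a−k_d) = 0.449×38.7/(1.79−0.449) = 17.38/1.341 = 12.96 mg/L.
e^(−k_d t) = e^(−0.449×0.5460) = 0.7826; e^(−k_a t) = e^(−1.79×0.5460) = 0.3763.
D = 12.96 × (0.7826 − 0.3763) + 1.26 × 0.3763 = 5.264 + 0.4742 = 5.739 mg/L.

D ≈ 5.74 mg/L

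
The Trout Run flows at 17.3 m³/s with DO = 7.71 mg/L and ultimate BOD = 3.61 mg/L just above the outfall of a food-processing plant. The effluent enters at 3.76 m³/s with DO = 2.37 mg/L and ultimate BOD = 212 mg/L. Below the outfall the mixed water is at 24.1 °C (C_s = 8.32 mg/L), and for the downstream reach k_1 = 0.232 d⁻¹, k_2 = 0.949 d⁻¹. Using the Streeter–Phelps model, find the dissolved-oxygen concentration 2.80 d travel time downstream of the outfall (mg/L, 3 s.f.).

Mixed DO = (17.3×7.71 + 3.76×2.37)/(17.3+3.76) = 142.3/21.06 = 6.757 mg/L.
Mixed L₀ = (17.3×3.61 + 3.76×212)/(21.06) = 859.6/21.06 = 40.82 mg/L.
Initial deficit D₀ = C_s − DO₀ = 8.32 − 6.757 = 1.563 mg/L.
D(2.80) = [0.232×40.82/(0.949−0.232)](e^(−0.232×2.80) − e^(−0.949×2.80)) + 1.563 e^(−0.949×2.80)
= 13.21 × (0.5223 − 0.07014) + 1.563 × 0.07014 = 6.081 mg/L.
DO = 8.32 − 6.081 = 2.239 mg/L.

DO ≈ 2.24 mg/L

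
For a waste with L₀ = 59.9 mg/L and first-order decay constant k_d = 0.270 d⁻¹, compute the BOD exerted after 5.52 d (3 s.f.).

y_t = L₀(1 − e^(−k_d t)) = 59.9 × (1 − e^(−0.270×5.52))
= 59.9 × (1 − 0.2253) = 59.9 × 0.7747 = 46.41 mg/L.

y ≈ 46.4 mg/L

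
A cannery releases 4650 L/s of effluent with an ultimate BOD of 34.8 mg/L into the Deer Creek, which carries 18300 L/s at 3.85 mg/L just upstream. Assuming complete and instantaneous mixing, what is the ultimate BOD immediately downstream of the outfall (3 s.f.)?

10.1 mg/L

Flow-weighted mixing: C = (Q_r C_r + Q_w C_w)/(Q_r + Q_w)
= (18300×3.85 + 4650×34.8)/(18300 + 4650) = 232300/22950 = 10.12 mg/L.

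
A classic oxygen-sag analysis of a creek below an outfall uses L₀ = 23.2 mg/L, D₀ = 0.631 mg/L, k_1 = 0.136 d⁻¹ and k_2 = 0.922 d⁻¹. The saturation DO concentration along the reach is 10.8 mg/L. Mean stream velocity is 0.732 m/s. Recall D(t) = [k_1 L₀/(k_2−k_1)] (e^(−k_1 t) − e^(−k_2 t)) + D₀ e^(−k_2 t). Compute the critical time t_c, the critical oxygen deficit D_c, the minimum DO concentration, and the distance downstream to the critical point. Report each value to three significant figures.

t_c ≈ 2.22 d; D_c ≈ 2.53 mg/L; min DO ≈ 8.27 mg/L; x_c ≈ 140 km

At the critical point dD/dt = 0, so k_1 L₀ e^(−k_1 t) = k_2 D. Substituting D(t) from the Streeter–Phelps equation and solving for t gives
t_c = ln[(k_2/k_1)(1 − D₀(k_2−k_1)/(k_1 L₀))] / (k_2−k_1).
Here k_2−k_1 = 0.7860 d⁻¹ and 1 − D₀(k_2−k_1)/(k_1 L₀) = 1 − 0.631×0.7860/(0.136×23.2) = 0.8428, so
t_c = ln(6.779 × 0.8428) / 0.7860 = 1.743 / 0.7860 = 2.217 d.
L(t_c) = L₀ e^(−k_1 t_c) = 23.2 × 0.7397 = 17.16 mg/L, and at the critical point k_2 D_c = k_1 L, so D_c = (0.136/0.922) × 17.16 = 2.531 mg/L.
Minimum DO = C_s − D_c = 10.8 − 2.531 = 8.269 mg/L.
x_c = v t_c = 0.732 m/s × 2.217 d × 86400 s/d = 140200 m ≈ 140 km.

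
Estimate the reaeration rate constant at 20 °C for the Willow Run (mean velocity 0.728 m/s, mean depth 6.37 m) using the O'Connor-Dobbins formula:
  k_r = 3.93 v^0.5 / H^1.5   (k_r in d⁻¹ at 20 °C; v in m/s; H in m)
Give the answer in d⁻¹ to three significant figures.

k_r ≈ 0.209 d⁻¹

k_r = 3.93 × 0.728^0.5 / 6.37^1.5 = 3.93 × 0.8532 / 16.08 = 0.2086 d⁻¹.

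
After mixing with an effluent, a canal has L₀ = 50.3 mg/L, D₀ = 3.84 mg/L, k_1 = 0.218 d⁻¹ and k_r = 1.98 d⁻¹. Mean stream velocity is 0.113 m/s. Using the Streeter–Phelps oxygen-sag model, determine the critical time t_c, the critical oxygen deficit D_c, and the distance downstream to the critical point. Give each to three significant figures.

t_c ≈ 0.707 d; D_c ≈ 4.75 mg/L; x_c ≈ 6.91 km

At the critical point dD/dt = 0, so k_1 L₀ e^(−k_1 t) = k_r D. Substituting D(t) from the Streeter–Phelps equation and solving for t gives
t_c = ln[(k_r/k_1)(1 − D₀(k_r−k_1)/(k_1 L₀))] / (k_r−k_1).
Here k_r−k_1 = 1.762 d⁻¹ and 1 − D₀(k_r−k_1)/(k_1 L₀) = 1 − 3.84×1.762/(0.218×50.3) = 0.3830, so
t_c = ln(9.083 × 0.3830) / 1.762 = 1.247 / 1.762 = 0.7075 d.
D_c = (k_1/k_r) L₀ e^(−k_1 t_c) = (0.218/1.98) × 50.3 × e^(−0.218×0.7075) = 0.1101 × 50.3 × 0.8571 = 4.747 mg/L.
x_c = v t_c = 0.113 m/s × 0.7075 d × 86400 s/d = 6907 m ≈ 6.91 km.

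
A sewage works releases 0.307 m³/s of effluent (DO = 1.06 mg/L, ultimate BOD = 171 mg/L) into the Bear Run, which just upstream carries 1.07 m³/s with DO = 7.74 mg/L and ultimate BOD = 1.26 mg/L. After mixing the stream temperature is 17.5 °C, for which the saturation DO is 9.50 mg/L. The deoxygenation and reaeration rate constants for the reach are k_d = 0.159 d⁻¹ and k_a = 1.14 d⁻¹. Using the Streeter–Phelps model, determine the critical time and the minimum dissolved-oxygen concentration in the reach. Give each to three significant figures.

t_c ≈ 1.28 d; minimum DO ≈ 5.05 mg/L

Mixed DO = (1.07×7.74 + 0.307×1.06)/(1.07+0.307) = 8.607/1.377 = 6.251 mg/L.
Mixed L₀ = (1.07×1.26 + 0.307×171)/(1.377) = 53.85/1.377 = 39.10 mg/L.
Initial deficit D₀ = C_s − DO₀ = 9.50 − 6.251 = 3.249 mg/L.
t_c = (1/0.9810) ln[(1.14/0.159)(1 − 3.249×0.9810/(0.159×39.10))] = 1.019 × ln(3.494) = 1.275 d.
D_c = (0.159/1.14) × 39.10 × e^(−0.159×1.275) = 0.1395 × 39.10 × 0.8165 = 4.453 mg/L.
Minimum DO = 9.50 − 4.453 = 5.047 mg/L.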